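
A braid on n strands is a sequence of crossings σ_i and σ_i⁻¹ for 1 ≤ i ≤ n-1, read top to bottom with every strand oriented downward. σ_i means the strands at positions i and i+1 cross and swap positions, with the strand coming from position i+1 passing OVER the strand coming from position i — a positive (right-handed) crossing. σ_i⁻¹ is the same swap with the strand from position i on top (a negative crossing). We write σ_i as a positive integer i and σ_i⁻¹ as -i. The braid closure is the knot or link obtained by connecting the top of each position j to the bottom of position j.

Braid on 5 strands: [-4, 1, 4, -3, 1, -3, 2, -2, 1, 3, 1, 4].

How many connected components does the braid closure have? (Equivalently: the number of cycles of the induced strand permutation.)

3

Derivation:
Track the strand permutation on 5 strands, starting from identity.
  step 1: s4^-1 swaps positions 4,5 -> [1 2 3 5 4]
  step 2: s1 swaps positions 1,2 -> [2 1 3 5 4]
  step 3: s4 swaps positions 4,5 -> [2 1 3 4 5]
  step 4: s3^-1 swaps positions 3,4 -> [2 1 4 3 5]
  step 5: s1 swaps positions 1,2 -> [1 2 4 3 5]
  step 6: s3^-1 swaps positions 3,4 -> [1 2 3 4 5]
  step 7: s2 swaps positions 2,3 -> [1 3 2 4 5]
  step 8: s2^-1 swaps positions 2,3 -> [1 2 3 4 5]
  step 9: s1 swaps positions 1,2 -> [2 1 3 4 5]
  step 10: s3 swaps positions 3,4 -> [2 1 4 3 5]
  step 11: s1 swaps positions 1,2 -> [1 2 4 3 5]
  step 12: s4 swaps positions 4,5 -> [1 2 4 5 3]
Final permutation (position -> original strand): [1 2 4 5 3]
Closure components = cycle count of this permutation = 3.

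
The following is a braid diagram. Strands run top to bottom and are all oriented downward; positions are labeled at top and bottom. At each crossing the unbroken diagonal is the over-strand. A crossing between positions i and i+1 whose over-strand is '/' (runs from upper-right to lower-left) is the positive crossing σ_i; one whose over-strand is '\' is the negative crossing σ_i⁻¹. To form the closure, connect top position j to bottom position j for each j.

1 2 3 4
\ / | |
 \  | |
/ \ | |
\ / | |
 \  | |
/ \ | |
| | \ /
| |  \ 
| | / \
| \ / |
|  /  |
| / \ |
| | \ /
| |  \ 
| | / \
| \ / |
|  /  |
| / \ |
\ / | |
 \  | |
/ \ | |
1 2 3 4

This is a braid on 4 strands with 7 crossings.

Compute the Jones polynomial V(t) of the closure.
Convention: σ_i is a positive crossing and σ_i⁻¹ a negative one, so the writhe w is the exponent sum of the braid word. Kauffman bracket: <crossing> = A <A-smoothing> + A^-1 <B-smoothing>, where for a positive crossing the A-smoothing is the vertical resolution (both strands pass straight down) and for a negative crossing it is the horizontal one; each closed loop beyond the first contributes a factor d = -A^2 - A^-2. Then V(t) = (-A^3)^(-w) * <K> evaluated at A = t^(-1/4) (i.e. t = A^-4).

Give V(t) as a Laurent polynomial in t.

Reading the diagram top to bottom ('/'-over between positions i,i+1 = s_i, '\'-over = s_i^-1): braid word = s1^-1 s1^-1 s3^-1 s2 s3^-1 s2 s1^-1.
Braid: s1^-1 s1^-1 s3^-1 s2 s3^-1 s2 s1^-1 on 4 strands, 7 crossings.
Writhe w = (#positive) - (#negative) = 2 - 5 = -3.
Computing the Kauffman bracket via state sum. There are 2^7 = 128 states.
For each crossing: s=0 is the vertical smoothing, s=1 horizontal. Crossing k contributes A^(sign_k * (1 - 2*s_k)); loop factor d = -A^2 - A^-2.
Tabulate the states by total A-exponent and number of loops L (A-exp: L × count):
  A^7: L=5 ×1
  A^5: L=4 ×7
  A^3: L=3 ×20, L=5 ×1
  A^1: L=2 ×27, L=4 ×8
  A^-1: L=1 ×15, L=3 ×19, L=5 ×1
  A^-3: L=2 ×17, L=4 ×4
  A^-5: L=3 ×7
  A^-7: L=4 ×1
Each group contributes A^e * Σ count * d^(L-1):
Powers of d = -A^2 - A^-2: d^2 = A^4 + 2 + A^-4; d^3 = -A^6 - 3*A^2 - 3*A^-2 - A^-6; d^4 = A^8 + 4*A^4 + 6 + 4*A^-4 + A^-8.
  A^7 * (d^4) = A^15 + 4*A^11 + 6*A^7 + 4*A^3 + A^-1
  A^5 * (7*d^3) = -7*A^11 - 21*A^7 - 21*A^3 - 7*A^-1
  A^3 * (20*d^2 + d^4) = A^11 + 24*A^7 + 46*A^3 + 24*A^-1 + A^-5
  A^1 * (27*d + 8*d^3) = -8*A^7 - 51*A^3 - 51*A^-1 - 8*A^-5
  A^-1 * (15 + 19*d^2 + d^4) = A^7 + 23*A^3 + 59*A^-1 + 23*A^-5 + A^-9
  A^-3 * (17*d + 4*d^3) = -4*A^3 - 29*A^-1 - 29*A^-5 - 4*A^-9
  A^-5 * (7*d^2) = 7*A^-1 + 14*A^-5 + 7*A^-9
  A^-7 * (d^3) = -A^-1 - 3*A^-5 - 3*A^-9 - A^-13
Summing the groups: <K> = A^15 - 2*A^11 + 2*A^7 - 3*A^3 + 3*A^-1 - 2*A^-5 + A^-9 - A^-13
Normalise by the writhe: (-A^3)^(-w) = (-A^3)^(3) = -A^9, so f(A) = -A^9 * <K> = -A^24 + 2*A^20 - 2*A^16 + 3*A^12 - 3*A^8 + 2*A^4 - 1 + A^-4.
Substitute A = t^(-1/4), i.e. A^e → t^(-e/4): V(t) = t - 1 + 2*t^-1 - 3*t^-2 + 3*t^-3 - 2*t^-4 + 2*t^-5 - t^-6

Answer: t - 1 + 2*t^-1 - 3*t^-2 + 3*t^-3 - 2*t^-4 + 2*t^-5 - t^-6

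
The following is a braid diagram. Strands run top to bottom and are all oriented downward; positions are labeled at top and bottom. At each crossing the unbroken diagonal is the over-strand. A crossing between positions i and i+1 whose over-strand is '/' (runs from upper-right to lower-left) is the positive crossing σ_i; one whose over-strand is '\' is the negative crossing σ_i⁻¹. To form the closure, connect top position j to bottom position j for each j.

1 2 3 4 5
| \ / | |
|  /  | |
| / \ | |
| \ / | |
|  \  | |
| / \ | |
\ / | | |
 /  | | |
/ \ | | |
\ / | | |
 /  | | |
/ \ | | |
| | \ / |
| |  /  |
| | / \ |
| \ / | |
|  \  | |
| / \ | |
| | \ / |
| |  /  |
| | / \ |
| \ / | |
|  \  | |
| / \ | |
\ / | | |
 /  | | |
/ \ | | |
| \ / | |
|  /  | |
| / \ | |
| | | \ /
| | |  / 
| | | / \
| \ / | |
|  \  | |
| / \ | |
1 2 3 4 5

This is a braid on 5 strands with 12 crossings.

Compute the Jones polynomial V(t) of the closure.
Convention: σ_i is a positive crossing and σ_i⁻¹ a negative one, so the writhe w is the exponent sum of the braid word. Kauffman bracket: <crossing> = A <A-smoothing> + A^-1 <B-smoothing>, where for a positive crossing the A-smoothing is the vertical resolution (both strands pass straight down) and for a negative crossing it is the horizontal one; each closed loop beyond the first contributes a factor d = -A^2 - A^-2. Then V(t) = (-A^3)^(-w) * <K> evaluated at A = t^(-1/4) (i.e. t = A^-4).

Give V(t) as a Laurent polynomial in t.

-t^6 + 2*t^5 - 2*t^4 + 3*t^3 - 3*t^2 + 2*t - 1 + t^-1

Derivation:
Reading the diagram top to bottom ('/'-over between positions i,i+1 = s_i, '\'-over = s_i^-1): braid word = s2 s2^-1 s1 s1 s3 s2^-1 s3 s2^-1 s1 s2 s4 s2^-1.
The presented braid s2 s2^-1 s1 s1 s3 s2^-1 s3 s2^-1 s1 s2 s4 s2^-1 on 5 strands reduces by inverse Markov moves (closure unchanged at each step):
  Deconjugate: the word is γ·β·γ⁻¹ with γ = s2 (prefix) and γ⁻¹ = s2^-1 (suffix); strip both.
  Destabilize: the word has the form β·s4 where s4 occurs only as the final letter (β ∈ B_4); drop it and the last strand → 4 strands.
  Deconjugate: the word is γ·β·γ⁻¹ with γ = s2^-1 (prefix) and γ⁻¹ = s2 (suffix); strip both.
Reduced to β = s1 s1 s3 s2^-1 s3 s2^-1 s1 on 4 strands, 7 crossings.
Compute on β:
Braid: s1 s1 s3 s2^-1 s3 s2^-1 s1 on 4 strands, 7 crossings.
Writhe w = (#positive) - (#negative) = 5 - 2 = 3.
Computing the Kauffman bracket via state sum. There are 2^7 = 128 states.
For each crossing: s=0 is the vertical smoothing, s=1 horizontal. Crossing k contributes A^(sign_k * (1 - 2*s_k)); loop factor d = -A^2 - A^-2.
Tabulate the states by total A-exponent and number of loops L (A-exp: L × count):
  A^7: L=4 ×1
  A^5: L=3 ×7
  A^3: L=2 ×17, L=4 ×4
  A^1: L=1 ×15, L=3 ×19, L=5 ×1
  A^-1: L=2 ×27, L=4 ×8
  A^-3: L=3 ×20, L=5 ×1
  A^-5: L=4 ×7
  A^-7: L=5 ×1
Each group contributes A^e * Σ count * d^(L-1):
Powers of d = -A^2 - A^-2: d^2 = A^4 + 2 + A^-4; d^3 = -A^6 - 3*A^2 - 3*A^-2 - A^-6; d^4 = A^8 + 4*A^4 + 6 + 4*A^-4 + A^-8.
  A^7 * (d^3) = -A^13 - 3*A^9 - 3*A^5 - A
  A^5 * (7*d^2) = 7*A^9 + 14*A^5 + 7*A
  A^3 * (17*d + 4*d^3) = -4*A^9 - 29*A^5 - 29*A - 4*A^-3
  A^1 * (15 + 19*d^2 + d^4) = A^9 + 23*A^5 + 59*A + 23*A^-3 + A^-7
  A^-1 * (27*d + 8*d^3) = -8*A^5 - 51*A - 51*A^-3 - 8*A^-7
  A^-3 * (20*d^2 + d^4) = A^5 + 24*A + 46*A^-3 + 24*A^-7 + A^-11
  A^-5 * (7*d^3) = -7*A - 21*A^-3 - 21*A^-7 - 7*A^-11
  A^-7 * (d^4) = A + 4*A^-3 + 6*A^-7 + 4*A^-11 + A^-15
Summing the groups: <K> = -A^13 + A^9 - 2*A^5 + 3*A - 3*A^-3 + 2*A^-7 - 2*A^-11 + A^-15
Normalise by the writhe: (-A^3)^(-w) = (-A^3)^(-3) = -A^-9, so f(A) = -A^-9 * <K> = A^4 - 1 + 2*A^-4 - 3*A^-8 + 3*A^-12 - 2*A^-16 + 2*A^-20 - A^-24.
Substitute A = t^(-1/4), i.e. A^e → t^(-e/4): V(t) = -t^6 + 2*t^5 - 2*t^4 + 3*t^3 - 3*t^2 + 2*t - 1 + t^-1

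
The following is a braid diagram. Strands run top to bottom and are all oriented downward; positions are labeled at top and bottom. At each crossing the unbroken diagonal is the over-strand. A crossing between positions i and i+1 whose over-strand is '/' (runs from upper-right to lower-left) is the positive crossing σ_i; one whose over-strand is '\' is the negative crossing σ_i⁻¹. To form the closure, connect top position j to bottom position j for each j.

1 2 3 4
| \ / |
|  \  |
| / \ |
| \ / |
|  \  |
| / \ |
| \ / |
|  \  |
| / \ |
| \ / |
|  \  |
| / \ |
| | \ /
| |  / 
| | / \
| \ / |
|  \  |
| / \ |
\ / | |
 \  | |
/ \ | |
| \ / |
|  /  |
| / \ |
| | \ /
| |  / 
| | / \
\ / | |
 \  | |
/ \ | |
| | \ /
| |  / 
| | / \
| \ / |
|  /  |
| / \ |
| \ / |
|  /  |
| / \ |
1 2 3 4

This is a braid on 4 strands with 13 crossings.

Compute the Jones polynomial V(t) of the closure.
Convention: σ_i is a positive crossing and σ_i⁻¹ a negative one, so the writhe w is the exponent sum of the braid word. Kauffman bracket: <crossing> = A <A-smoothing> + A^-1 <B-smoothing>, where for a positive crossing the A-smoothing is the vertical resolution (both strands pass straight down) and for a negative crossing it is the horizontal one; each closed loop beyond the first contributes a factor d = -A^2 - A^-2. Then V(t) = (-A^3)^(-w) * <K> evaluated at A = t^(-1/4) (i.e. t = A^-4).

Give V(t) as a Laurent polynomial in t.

-t^3 + 2*t^2 - 3*t + 5 - 4*t^-1 + 4*t^-2 - 3*t^-3 + 2*t^-4 - t^-5

Derivation:
Reading the diagram top to bottom ('/'-over between positions i,i+1 = s_i, '\'-over = s_i^-1): braid word = s2^-1 s2^-1 s2^-1 s2^-1 s3 s2^-1 s1^-1 s2 s3 s1^-1 s3 s2 s2.
The presented braid s2^-1 s2^-1 s2^-1 s2^-1 s3 s2^-1 s1^-1 s2 s3 s1^-1 s3 s2 s2 on 4 strands reduces by inverse Markov moves (closure unchanged at each step):
  Deconjugate: the word is γ·β·γ⁻¹ with γ = s2^-1 (prefix) and γ⁻¹ = s2 (suffix); strip both.
  Deconjugate: the word is γ·β·γ⁻¹ with γ = s2^-1 (prefix) and γ⁻¹ = s2 (suffix); strip both.
Reduced to β = s2^-1 s2^-1 s3 s2^-1 s1^-1 s2 s3 s1^-1 s3 on 4 strands, 9 crossings.
Compute on β:
Braid: s2^-1 s2^-1 s3 s2^-1 s1^-1 s2 s3 s1^-1 s3 on 4 strands, 9 crossings.
Writhe w = (#positive) - (#negative) = 4 - 5 = -1.
State-sum expansion of <K>. There are 2^9 = 512 states.
For each crossing: s=0 is the vertical smoothing, s=1 horizontal. Crossing k contributes A^(sign_k * (1 - 2*s_k)); loop factor d = -A^2 - A^-2.
Tabulate the states by total A-exponent and number of loops L (A-exp: L × count):
  A^9: L=5 ×1
  A^7: L=4 ×9
  A^5: L=3 ×32, L=5 ×4
  A^3: L=2 ×55, L=4 ×28, L=6 ×1
  A^1: L=1 ×39, L=3 ×77, L=5 ×10
  A^-1: L=2 ×87, L=4 ×38, L=6 ×1
  A^-3: L=1 ×14, L=3 ×64, L=5 ×6
  A^-5: L=2 ×17, L=4 ×19
  A^-7: L=3 ×7, L=5 ×2
  A^-9: L=4 ×1
Each group contributes A^e * Σ count * d^(L-1):
Powers of d = -A^2 - A^-2: d^2 = A^4 + 2 + A^-4; d^3 = -A^6 - 3*A^2 - 3*A^-2 - A^-6; d^4 = A^8 + 4*A^4 + 6 + 4*A^-4 + A^-8; d^5 = -A^10 - 5*A^6 - 10*A^2 - 10*A^-2 - 5*A^-6 - A^-10.
  A^9 * (d^4) = A^17 + 4*A^13 + 6*A^9 + 4*A^5 + A
  A^7 * (9*d^3) = -9*A^13 - 27*A^9 - 27*A^5 - 9*A
  A^5 * (32*d^2 + 4*d^4) = 4*A^13 + 48*A^9 + 88*A^5 + 48*A + 4*A^-3
  A^3 * (55*d + 28*d^3 + d^5) = -A^13 - 33*A^9 - 149*A^5 - 149*A - 33*A^-3 - A^-7
  A^1 * (39 + 77*d^2 + 10*d^4) = 10*A^9 + 117*A^5 + 253*A + 117*A^-3 + 10*A^-7
  A^-1 * (87*d + 38*d^3 + d^5) = -A^9 - 43*A^5 - 211*A - 211*A^-3 - 43*A^-7 - A^-11
  A^-3 * (14 + 64*d^2 + 6*d^4) = 6*A^5 + 88*A + 178*A^-3 + 88*A^-7 + 6*A^-11
  A^-5 * (17*d + 19*d^3) = -19*A - 74*A^-3 - 74*A^-7 - 19*A^-11
  A^-7 * (7*d^2 + 2*d^4) = 2*A + 15*A^-3 + 26*A^-7 + 15*A^-11 + 2*A^-15
  A^-9 * (d^3) = -A^-3 - 3*A^-7 - 3*A^-11 - A^-15
Summing the groups: <K> = A^17 - 2*A^13 + 3*A^9 - 4*A^5 + 4*A - 5*A^-3 + 3*A^-7 - 2*A^-11 + A^-15
Normalise by the writhe: (-A^3)^(-w) = (-A^3)^(1) = -A^3, so f(A) = -A^3 * <K> = -A^20 + 2*A^16 - 3*A^12 + 4*A^8 - 4*A^4 + 5 - 3*A^-4 + 2*A^-8 - A^-12.
Substitute A = t^(-1/4), i.e. A^e → t^(-e/4): V(t) = -t^3 + 2*t^2 - 3*t + 5 - 4*t^-1 + 4*t^-2 - 3*t^-3 + 2*t^-4 - t^-5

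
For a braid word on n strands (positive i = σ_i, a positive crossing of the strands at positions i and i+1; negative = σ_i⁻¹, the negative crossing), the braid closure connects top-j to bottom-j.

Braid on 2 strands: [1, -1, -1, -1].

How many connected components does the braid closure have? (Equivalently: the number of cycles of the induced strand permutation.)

2

Derivation:
Track the strand permutation on 2 strands, starting from identity.
  step 1: s1 swaps positions 1,2 -> [2 1]
  step 2: s1^-1 swaps positions 1,2 -> [1 2]
  step 3: s1^-1 swaps positions 1,2 -> [2 1]
  step 4: s1^-1 swaps positions 1,2 -> [1 2]
Final permutation (position -> original strand): [1 2]
Closure components = cycle count of this permutation = 2.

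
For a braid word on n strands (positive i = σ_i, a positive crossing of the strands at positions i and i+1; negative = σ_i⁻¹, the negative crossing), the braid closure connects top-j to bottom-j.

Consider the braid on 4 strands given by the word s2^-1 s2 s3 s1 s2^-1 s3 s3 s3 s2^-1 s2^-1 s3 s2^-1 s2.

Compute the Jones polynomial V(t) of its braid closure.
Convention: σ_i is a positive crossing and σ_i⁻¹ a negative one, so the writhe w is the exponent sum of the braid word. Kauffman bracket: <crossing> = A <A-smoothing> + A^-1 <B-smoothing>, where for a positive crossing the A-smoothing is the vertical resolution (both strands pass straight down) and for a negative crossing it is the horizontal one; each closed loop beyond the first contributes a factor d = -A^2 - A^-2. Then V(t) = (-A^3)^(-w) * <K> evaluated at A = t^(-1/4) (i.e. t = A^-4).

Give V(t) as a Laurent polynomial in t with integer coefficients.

-t^6 + 2*t^5 - 4*t^4 + 5*t^3 - 4*t^2 + 5*t - 3 + 2*t^-1 - t^-2

Derivation:
The presented braid s2^-1 s2 s3 s1 s2^-1 s3 s3 s3 s2^-1 s2^-1 s3 s2^-1 s2 on 4 strands reduces by inverse Markov moves (closure unchanged at each step):
  Deconjugate: the word is γ·β·γ⁻¹ with γ = s2^-1 (prefix) and γ⁻¹ = s2 (suffix); strip both.
  Deconjugate: the word is γ·β·γ⁻¹ with γ = s2 (prefix) and γ⁻¹ = s2^-1 (suffix); strip both.
Reduced to β = s3 s1 s2^-1 s3 s3 s3 s2^-1 s2^-1 s3 on 4 strands, 9 crossings.
Compute on β:
Braid: s3 s1 s2^-1 s3 s3 s3 s2^-1 s2^-1 s3 on 4 strands, 9 crossings.
Writhe w = (#positive) - (#negative) = 6 - 3 = 3.
State-sum expansion of <K>. There are 2^9 = 512 states.
Each crossing splits two ways (0=vertical, 1=horizontal). The state's weight is A^(#A-smoothings - #B-smoothings) * d^(loops - 1).
Tabulate the states by total A-exponent and number of loops L (A-exp: L × count):
  A^9: L=5 ×1
  A^7: L=4 ×9
  A^5: L=3 ×32, L=5 ×4
  A^3: L=2 ×51, L=4 ×32, L=6 ×1
  A^1: L=1 ×27, L=3 ×81, L=5 ×18
  A^-1: L=2 ×53, L=4 ×67, L=6 ×6
  A^-3: L=3 ×50, L=5 ×33, L=7 ×1
  A^-5: L=4 ×27, L=6 ×9
  A^-7: L=5 ×8, L=7 ×1
  A^-9: L=6 ×1
Each group contributes A^e * Σ count * d^(L-1):
Powers of d = -A^2 - A^-2: d^2 = A^4 + 2 + A^-4; d^3 = -A^6 - 3*A^2 - 3*A^-2 - A^-6; d^4 = A^8 + 4*A^4 + 6 + 4*A^-4 + A^-8; d^5 = -A^10 - 5*A^6 - 10*A^2 - 10*A^-2 - 5*A^-6 - A^-10; d^6 = A^12 + 6*A^8 + 15*A^4 + 20 + 15*A^-4 + 6*A^-8 + A^-12.
  A^9 * (d^4) = A^17 + 4*A^13 + 6*A^9 + 4*A^5 + A
  A^7 * (9*d^3) = -9*A^13 - 27*A^9 - 27*A^5 - 9*A
  A^5 * (32*d^2 + 4*d^4) = 4*A^13 + 48*A^9 + 88*A^5 + 48*A + 4*A^-3
  A^3 * (51*d + 32*d^3 + d^5) = -A^13 - 37*A^9 - 157*A^5 - 157*A - 37*A^-3 - A^-7
  A^1 * (27 + 81*d^2 + 18*d^4) = 18*A^9 + 153*A^5 + 297*A + 153*A^-3 + 18*A^-7
  A^-1 * (53*d + 67*d^3 + 6*d^5) = -6*A^9 - 97*A^5 - 314*A - 314*A^-3 - 97*A^-7 - 6*A^-11
  A^-3 * (50*d^2 + 33*d^4 + d^6) = A^9 + 39*A^5 + 197*A + 318*A^-3 + 197*A^-7 + 39*A^-11 + A^-15
  A^-5 * (27*d^3 + 9*d^5) = -9*A^5 - 72*A - 171*A^-3 - 171*A^-7 - 72*A^-11 - 9*A^-15
  A^-7 * (8*d^4 + d^6) = A^5 + 14*A + 47*A^-3 + 68*A^-7 + 47*A^-11 + 14*A^-15 + A^-19
  A^-9 * (d^5) = -A - 5*A^-3 - 10*A^-7 - 10*A^-11 - 5*A^-15 - A^-19
Summing the groups: <K> = A^17 - 2*A^13 + 3*A^9 - 5*A^5 + 4*A - 5*A^-3 + 4*A^-7 - 2*A^-11 + A^-15
Normalise by the writhe: (-A^3)^(-w) = (-A^3)^(-3) = -A^-9, so f(A) = -A^-9 * <K> = -A^8 + 2*A^4 - 3 + 5*A^-4 - 4*A^-8 + 5*A^-12 - 4*A^-16 + 2*A^-20 - A^-24.
Substitute A = t^(-1/4), i.e. A^e → t^(-e/4): V(t) = -t^6 + 2*t^5 - 4*t^4 + 5*t^3 - 4*t^2 + 5*t - 3 + 2*t^-1 - t^-2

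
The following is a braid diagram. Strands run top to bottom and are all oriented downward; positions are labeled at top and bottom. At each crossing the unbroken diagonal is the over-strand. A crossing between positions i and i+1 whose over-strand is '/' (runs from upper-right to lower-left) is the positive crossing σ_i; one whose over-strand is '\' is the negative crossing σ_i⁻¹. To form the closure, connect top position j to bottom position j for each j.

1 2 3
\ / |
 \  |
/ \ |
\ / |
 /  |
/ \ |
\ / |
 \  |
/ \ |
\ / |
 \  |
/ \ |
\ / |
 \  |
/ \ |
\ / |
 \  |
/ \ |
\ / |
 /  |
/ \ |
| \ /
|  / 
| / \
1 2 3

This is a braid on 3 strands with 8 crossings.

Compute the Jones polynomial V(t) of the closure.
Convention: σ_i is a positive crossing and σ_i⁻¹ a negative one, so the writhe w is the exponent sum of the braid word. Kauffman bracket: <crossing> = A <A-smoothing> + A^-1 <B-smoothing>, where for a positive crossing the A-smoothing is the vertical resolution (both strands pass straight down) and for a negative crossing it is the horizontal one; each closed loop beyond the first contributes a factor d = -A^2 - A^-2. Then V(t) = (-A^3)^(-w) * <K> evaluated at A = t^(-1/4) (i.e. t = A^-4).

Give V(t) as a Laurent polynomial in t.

Reading the diagram top to bottom ('/'-over between positions i,i+1 = s_i, '\'-over = s_i^-1): braid word = s1^-1 s1 s1^-1 s1^-1 s1^-1 s1^-1 s1 s2.
The presented braid s1^-1 s1 s1^-1 s1^-1 s1^-1 s1^-1 s1 s2 on 3 strands reduces by inverse Markov moves (closure unchanged at each step):
  Destabilize: the word has the form β·s2 where s2 occurs only as the final letter (β ∈ B_2); drop it and the last strand → 2 strands.
  Deconjugate: the word is γ·β·γ⁻¹ with γ = s1^-1 s1 (prefix) and γ⁻¹ = s1^-1 s1 (suffix); strip both.
Reduced to β = s1^-1 s1^-1 s1^-1 on 2 strands, 3 crossings.
Compute on β:
Braid: s1^-1 s1^-1 s1^-1 on 2 strands, 3 crossings.
Writhe w = (#positive) - (#negative) = 0 - 3 = -3.
Computing the Kauffman bracket via state sum. There are 2^3 = 8 states.
For each crossing: s=0 is the vertical smoothing, s=1 horizontal. Crossing k contributes A^(sign_k * (1 - 2*s_k)); loop factor d = -A^2 - A^-2.
  state 000: A-exp=-3, loops=2, term = A^-3 * d^1
  state 001: A-exp=-1, loops=1, term = A^-1 * d^0
  state 010: A-exp=-1, loops=1, term = A^-1 * d^0
  state 011: A-exp=+1, loops=2, term = A^1 * d^1
  state 100: A-exp=-1, loops=1, term = A^-1 * d^0
  state 101: A-exp=+1, loops=2, term = A^1 * d^1
  state 110: A-exp=+1, loops=2, term = A^1 * d^1
  state 111: A-exp=+3, loops=3, term = A^3 * d^2
Collect the terms by A-exponent (count of states per loop number):
Powers of d = -A^2 - A^-2: d^2 = A^4 + 2 + A^-4.
  A^3 * (d^2) = A^7 + 2*A^3 + A^-1
  A^1 * (3*d) = -3*A^3 - 3*A^-1
  A^-1 * (3) = 3*A^-1
  A^-3 * (d) = -A^-1 - A^-5
Summing the groups: <K> = A^7 - A^3 - A^-5
Normalise by the writhe: (-A^3)^(-w) = (-A^3)^(3) = -A^9, so f(A) = -A^9 * <K> = -A^16 + A^12 + A^4.
Substitute A = t^(-1/4), i.e. A^e → t^(-e/4): V(t) = t^-1 + t^-3 - t^-4

Answer: t^-1 + t^-3 - t^-4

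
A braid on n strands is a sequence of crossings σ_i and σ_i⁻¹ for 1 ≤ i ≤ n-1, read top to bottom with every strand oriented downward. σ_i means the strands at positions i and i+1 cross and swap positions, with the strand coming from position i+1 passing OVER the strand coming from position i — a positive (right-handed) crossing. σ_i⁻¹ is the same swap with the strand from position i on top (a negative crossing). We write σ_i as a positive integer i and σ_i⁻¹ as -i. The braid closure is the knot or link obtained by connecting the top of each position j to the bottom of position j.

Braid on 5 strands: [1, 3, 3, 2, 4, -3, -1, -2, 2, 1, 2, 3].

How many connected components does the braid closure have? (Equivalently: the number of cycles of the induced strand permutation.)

1

Derivation:
Track the strand permutation on 5 strands, starting from identity.
  step 1: s1 swaps positions 1,2 -> [2 1 3 4 5]
  step 2: s3 swaps positions 3,4 -> [2 1 4 3 5]
  step 3: s3 swaps positions 3,4 -> [2 1 3 4 5]
  step 4: s2 swaps positions 2,3 -> [2 3 1 4 5]
  step 5: s4 swaps positions 4,5 -> [2 3 1 5 4]
  step 6: s3^-1 swaps positions 3,4 -> [2 3 5 1 4]
  step 7: s1^-1 swaps positions 1,2 -> [3 2 5 1 4]
  step 8: s2^-1 swaps positions 2,3 -> [3 5 2 1 4]
  step 9: s2 swaps positions 2,3 -> [3 2 5 1 4]
  step 10: s1 swaps positions 1,2 -> [2 3 5 1 4]
  step 11: s2 swaps positions 2,3 -> [2 5 3 1 4]
  step 12: s3 swaps positions 3,4 -> [2 5 1 3 4]
Final permutation (position -> original strand): [2 5 1 3 4]
Closure components = cycle count of this permutation = 1.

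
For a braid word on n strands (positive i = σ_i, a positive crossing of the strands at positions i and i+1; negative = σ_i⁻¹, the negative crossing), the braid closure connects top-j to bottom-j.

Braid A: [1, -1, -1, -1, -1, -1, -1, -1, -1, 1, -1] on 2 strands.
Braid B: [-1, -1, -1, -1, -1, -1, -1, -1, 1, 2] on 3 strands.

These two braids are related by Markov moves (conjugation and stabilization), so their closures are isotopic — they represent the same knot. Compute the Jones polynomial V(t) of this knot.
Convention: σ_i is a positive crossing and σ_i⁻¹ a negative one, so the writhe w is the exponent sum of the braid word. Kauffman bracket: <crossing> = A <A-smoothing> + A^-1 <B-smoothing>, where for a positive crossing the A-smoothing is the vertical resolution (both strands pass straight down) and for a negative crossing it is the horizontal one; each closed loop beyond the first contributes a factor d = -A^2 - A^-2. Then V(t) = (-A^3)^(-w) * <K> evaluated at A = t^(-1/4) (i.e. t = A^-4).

t^-3 + t^-5 - t^-6 + t^-7 - t^-8 + t^-9 - t^-10

Derivation:
Markov-equivalent braids have isotopic closures, hence identical knot invariants. Strip the Markov moves from each word to reach a common short braid β, then compute V(t) once on β.
Braid A: s1 s1^-1 s1^-1 s1^-1 s1^-1 s1^-1 s1^-1 s1^-1 s1^-1 s1 s1^-1 on 2 strands reduces by inverse Markov moves (closure unchanged at each step):
  Deconjugate: the word is γ·β·γ⁻¹ with γ = s1 s1^-1 (prefix) and γ⁻¹ = s1 s1^-1 (suffix); strip both.
Reduced to β = s1^-1 s1^-1 s1^-1 s1^-1 s1^-1 s1^-1 s1^-1 on 2 strands, 7 crossings.
Braid B: s1^-1 s1^-1 s1^-1 s1^-1 s1^-1 s1^-1 s1^-1 s1^-1 s1 s2 on 3 strands reduces by inverse Markov moves (closure unchanged at each step):
  Destabilize: the word has the form β·s2 where s2 occurs only as the final letter (β ∈ B_2); drop it and the last strand → 2 strands.
  Deconjugate: the word is γ·β·γ⁻¹ with γ = s1^-1 (prefix) and γ⁻¹ = s1 (suffix); strip both.
Reduced to β = s1^-1 s1^-1 s1^-1 s1^-1 s1^-1 s1^-1 s1^-1 on 2 strands, 7 crossings.
Both give the same β = s1^-1 s1^-1 s1^-1 s1^-1 s1^-1 s1^-1 s1^-1 on 2 strands, so one state sum suffices:
Braid: s1^-1 s1^-1 s1^-1 s1^-1 s1^-1 s1^-1 s1^-1 on 2 strands, 7 crossings.
Writhe w = (#positive) - (#negative) = 0 - 7 = -7.
Enumerate smoothing states for the bracket polynomial. There are 2^7 = 128 states.
Each crossing splits two ways (0=vertical, 1=horizontal). The state's weight is A^(#A-smoothings - #B-smoothings) * d^(loops - 1).
Tabulate the states by total A-exponent and number of loops L (A-exp: L × count):
  A^7: L=7 ×1
  A^5: L=6 ×7
  A^3: L=5 ×21
  A^1: L=4 ×35
  A^-1: L=3 ×35
  A^-3: L=2 ×21
  A^-5: L=1 ×7
  A^-7: L=2 ×1
Each group contributes A^e * Σ count * d^(L-1):
Powers of d = -A^2 - A^-2: d^2 = A^4 + 2 + A^-4; d^3 = -A^6 - 3*A^2 - 3*A^-2 - A^-6; d^4 = A^8 + 4*A^4 + 6 + 4*A^-4 + A^-8; d^5 = -A^10 - 5*A^6 - 10*A^2 - 10*A^-2 - 5*A^-6 - A^-10; d^6 = A^12 + 6*A^8 + 15*A^4 + 20 + 15*A^-4 + 6*A^-8 + A^-12.
  A^7 * (d^6) = A^19 + 6*A^15 + 15*A^11 + 20*A^7 + 15*A^3 + 6*A^-1 + A^-5
  A^5 * (7*d^5) = -7*A^15 - 35*A^11 - 70*A^7 - 70*A^3 - 35*A^-1 - 7*A^-5
  A^3 * (21*d^4) = 21*A^11 + 84*A^7 + 126*A^3 + 84*A^-1 + 21*A^-5
  A^1 * (35*d^3) = -35*A^7 - 105*A^3 - 105*A^-1 - 35*A^-5
  A^-1 * (35*d^2) = 35*A^3 + 70*A^-1 + 35*A^-5
  A^-3 * (21*d) = -21*A^-1 - 21*A^-5
  A^-5 * (7) = 7*A^-5
  A^-7 * (d) = -A^-5 - A^-9
Summing the groups: <K> = A^19 - A^15 + A^11 - A^7 + A^3 - A^-1 - A^-9
Normalise by the writhe: (-A^3)^(-w) = (-A^3)^(7) = -A^21, so f(A) = -A^21 * <K> = -A^40 + A^36 - A^32 + A^28 - A^24 + A^20 + A^12.
Substitute A = t^(-1/4), i.e. A^e → t^(-e/4): V(t) = t^-3 + t^-5 - t^-6 + t^-7 - t^-8 + t^-9 - t^-10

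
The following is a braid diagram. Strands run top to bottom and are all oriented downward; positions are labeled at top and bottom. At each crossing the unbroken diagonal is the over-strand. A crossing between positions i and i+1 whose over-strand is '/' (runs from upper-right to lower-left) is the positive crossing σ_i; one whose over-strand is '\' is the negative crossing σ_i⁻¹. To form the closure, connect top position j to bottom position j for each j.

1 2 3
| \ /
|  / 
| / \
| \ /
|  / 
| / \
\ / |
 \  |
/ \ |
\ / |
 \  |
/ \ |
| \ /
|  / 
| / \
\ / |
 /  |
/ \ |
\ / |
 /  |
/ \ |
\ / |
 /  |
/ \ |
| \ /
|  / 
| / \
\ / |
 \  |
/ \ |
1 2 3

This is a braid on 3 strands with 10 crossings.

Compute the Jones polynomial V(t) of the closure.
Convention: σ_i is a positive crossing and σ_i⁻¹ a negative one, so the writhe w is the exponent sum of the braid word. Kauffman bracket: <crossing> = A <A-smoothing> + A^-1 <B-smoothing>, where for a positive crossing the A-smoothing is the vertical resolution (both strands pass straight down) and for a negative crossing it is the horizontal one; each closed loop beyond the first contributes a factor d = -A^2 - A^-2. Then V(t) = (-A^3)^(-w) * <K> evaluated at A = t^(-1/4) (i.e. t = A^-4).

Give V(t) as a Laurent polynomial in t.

Reading the diagram top to bottom ('/'-over between positions i,i+1 = s_i, '\'-over = s_i^-1): braid word = s2 s2 s1^-1 s1^-1 s2 s1 s1 s1 s2 s1^-1.
Braid: s2 s2 s1^-1 s1^-1 s2 s1 s1 s1 s2 s1^-1 on 3 strands, 10 crossings.
Writhe w = (#positive) - (#negative) = 7 - 3 = 4.
State-sum expansion of <K>. There are 2^10 = 1024 states.
For each crossing: s=0 is the vertical smoothing, s=1 horizontal. Crossing k contributes A^(sign_k * (1 - 2*s_k)); loop factor d = -A^2 - A^-2.
Tabulate the states by total A-exponent and number of loops L (A-exp: L × count):
  A^10: L=4 ×1
  A^8: L=3 ×7, L=5 ×3
  A^6: L=2 ×19, L=4 ×23, L=6 ×3
  A^4: L=1 ×20, L=3 ×75, L=5 ×24, L=7 ×1
  A^2: L=2 ×114, L=4 ×86, L=6 ×10
  A^0: L=1 ×51, L=3 ×155, L=5 ×45, L=7 ×1
  A^-2: L=2 ×102, L=4 ×98, L=6 ×10
  A^-4: L=3 ×89, L=5 ×30, L=7 ×1
  A^-6: L=4 ×41, L=6 ×4
  A^-8: L=5 ×10
  A^-10: L=6 ×1
Each group contributes A^e * Σ count * d^(L-1):
Powers of d = -A^2 - A^-2: d^2 = A^4 + 2 + A^-4; d^3 = -A^6 - 3*A^2 - 3*A^-2 - A^-6; d^4 = A^8 + 4*A^4 + 6 + 4*A^-4 + A^-8; d^5 = -A^10 - 5*A^6 - 10*A^2 - 10*A^-2 - 5*A^-6 - A^-10; d^6 = A^12 + 6*A^8 + 15*A^4 + 20 + 15*A^-4 + 6*A^-8 + A^-12.
  A^10 * (d^3) = -A^16 - 3*A^12 - 3*A^8 - A^4
  A^8 * (7*d^2 + 3*d^4) = 3*A^16 + 19*A^12 + 32*A^8 + 19*A^4 + 3
  A^6 * (19*d + 23*d^3 + 3*d^5) = -3*A^16 - 38*A^12 - 118*A^8 - 118*A^4 - 38 - 3*A^-4
  A^4 * (20 + 75*d^2 + 24*d^4 + d^6) = A^16 + 30*A^12 + 186*A^8 + 334*A^4 + 186 + 30*A^-4 + A^-8
  A^2 * (114*d + 86*d^3 + 10*d^5) = -10*A^12 - 136*A^8 - 472*A^4 - 472 - 136*A^-4 - 10*A^-8
  A^0 * (51 + 155*d^2 + 45*d^4 + d^6) = A^12 + 51*A^8 + 350*A^4 + 651 + 350*A^-4 + 51*A^-8 + A^-12
  A^-2 * (102*d + 98*d^3 + 10*d^5) = -10*A^8 - 148*A^4 - 496 - 496*A^-4 - 148*A^-8 - 10*A^-12
  A^-4 * (89*d^2 + 30*d^4 + d^6) = A^8 + 36*A^4 + 224 + 378*A^-4 + 224*A^-8 + 36*A^-12 + A^-16
  A^-6 * (41*d^3 + 4*d^5) = -4*A^4 - 61 - 163*A^-4 - 163*A^-8 - 61*A^-12 - 4*A^-16
  A^-8 * (10*d^4) = 10 + 40*A^-4 + 60*A^-8 + 40*A^-12 + 10*A^-16
  A^-10 * (d^5) = -1 - 5*A^-4 - 10*A^-8 - 10*A^-12 - 5*A^-16 - A^-20
Summing the groups: <K> = -A^12 + 3*A^8 - 4*A^4 + 6 - 5*A^-4 + 5*A^-8 - 4*A^-12 + 2*A^-16 - A^-20
Normalise by the writhe: (-A^3)^(-w) = (-A^3)^(-4) = A^-12, so f(A) = A^-12 * <K> = -1 + 3*A^-4 - 4*A^-8 + 6*A^-12 - 5*A^-16 + 5*A^-20 - 4*A^-24 + 2*A^-28 - A^-32.
Substitute A = t^(-1/4), i.e. A^e → t^(-e/4): V(t) = -t^8 + 2*t^7 - 4*t^6 + 5*t^5 - 5*t^4 + 6*t^3 - 4*t^2 + 3*t - 1

Answer: -t^8 + 2*t^7 - 4*t^6 + 5*t^5 - 5*t^4 + 6*t^3 - 4*t^2 + 3*t - 1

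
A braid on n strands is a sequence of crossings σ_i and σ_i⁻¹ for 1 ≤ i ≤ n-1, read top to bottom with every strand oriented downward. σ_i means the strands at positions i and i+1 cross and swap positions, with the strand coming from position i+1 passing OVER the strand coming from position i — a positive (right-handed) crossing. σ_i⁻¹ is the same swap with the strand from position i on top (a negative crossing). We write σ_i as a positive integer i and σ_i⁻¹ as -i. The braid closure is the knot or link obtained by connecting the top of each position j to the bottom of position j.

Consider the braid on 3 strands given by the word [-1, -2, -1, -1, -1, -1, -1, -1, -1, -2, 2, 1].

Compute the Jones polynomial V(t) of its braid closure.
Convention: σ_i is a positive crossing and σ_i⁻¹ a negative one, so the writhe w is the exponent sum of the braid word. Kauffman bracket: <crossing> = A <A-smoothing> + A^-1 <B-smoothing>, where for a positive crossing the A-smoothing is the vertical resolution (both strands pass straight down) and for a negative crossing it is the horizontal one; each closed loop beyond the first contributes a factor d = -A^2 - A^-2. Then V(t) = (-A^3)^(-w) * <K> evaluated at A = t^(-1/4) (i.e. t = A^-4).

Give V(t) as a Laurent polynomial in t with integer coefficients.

The presented braid s1^-1 s2^-1 s1^-1 s1^-1 s1^-1 s1^-1 s1^-1 s1^-1 s1^-1 s2^-1 s2 s1 on 3 strands reduces by inverse Markov moves (closure unchanged at each step):
  Deconjugate: the word is γ·β·γ⁻¹ with γ = s1^-1 s2^-1 (prefix) and γ⁻¹ = s2 s1 (suffix); strip both.
  Destabilize: the word has the form β·s2^-1 where s2^-1 occurs only as the final letter (β ∈ B_2); drop it and the last strand → 2 strands.
Reduced to β = s1^-1 s1^-1 s1^-1 s1^-1 s1^-1 s1^-1 s1^-1 on 2 strands, 7 crossings.
Compute on β:
Braid: s1^-1 s1^-1 s1^-1 s1^-1 s1^-1 s1^-1 s1^-1 on 2 strands, 7 crossings.
Writhe w = (#positive) - (#negative) = 0 - 7 = -7.
Enumerate smoothing states for the bracket polynomial. There are 2^7 = 128 states.
Smooth each crossing (0=||, 1=⌣⌢); contribution A^(Σ sign_k(1-2s_k)) * d^(L-1).
Tabulate the states by total A-exponent and number of loops L (A-exp: L × count):
  A^7: L=7 ×1
  A^5: L=6 ×7
  A^3: L=5 ×21
  A^1: L=4 ×35
  A^-1: L=3 ×35
  A^-3: L=2 ×21
  A^-5: L=1 ×7
  A^-7: L=2 ×1
Each group contributes A^e * Σ count * d^(L-1):
Powers of d = -A^2 - A^-2: d^2 = A^4 + 2 + A^-4; d^3 = -A^6 - 3*A^2 - 3*A^-2 - A^-6; d^4 = A^8 + 4*A^4 + 6 + 4*A^-4 + A^-8; d^5 = -A^10 - 5*A^6 - 10*A^2 - 10*A^-2 - 5*A^-6 - A^-10; d^6 = A^12 + 6*A^8 + 15*A^4 + 20 + 15*A^-4 + 6*A^-8 + A^-12.
  A^7 * (d^6) = A^19 + 6*A^15 + 15*A^11 + 20*A^7 + 15*A^3 + 6*A^-1 + A^-5
  A^5 * (7*d^5) = -7*A^15 - 35*A^11 - 70*A^7 - 70*A^3 - 35*A^-1 - 7*A^-5
  A^3 * (21*d^4) = 21*A^11 + 84*A^7 + 126*A^3 + 84*A^-1 + 21*A^-5
  A^1 * (35*d^3) = -35*A^7 - 105*A^3 - 105*A^-1 - 35*A^-5
  A^-1 * (35*d^2) = 35*A^3 + 70*A^-1 + 35*A^-5
  A^-3 * (21*d) = -21*A^-1 - 21*A^-5
  A^-5 * (7) = 7*A^-5
  A^-7 * (d) = -A^-5 - A^-9
Summing the groups: <K> = A^19 - A^15 + A^11 - A^7 + A^3 - A^-1 - A^-9
Normalise by the writhe: (-A^3)^(-w) = (-A^3)^(7) = -A^21, so f(A) = -A^21 * <K> = -A^40 + A^36 - A^32 + A^28 - A^24 + A^20 + A^12.
Substitute A = t^(-1/4), i.e. A^e → t^(-e/4): V(t) = t^-3 + t^-5 - t^-6 + t^-7 - t^-8 + t^-9 - t^-10

Answer: t^-3 + t^-5 - t^-6 + t^-7 - t^-8 + t^-9 - t^-10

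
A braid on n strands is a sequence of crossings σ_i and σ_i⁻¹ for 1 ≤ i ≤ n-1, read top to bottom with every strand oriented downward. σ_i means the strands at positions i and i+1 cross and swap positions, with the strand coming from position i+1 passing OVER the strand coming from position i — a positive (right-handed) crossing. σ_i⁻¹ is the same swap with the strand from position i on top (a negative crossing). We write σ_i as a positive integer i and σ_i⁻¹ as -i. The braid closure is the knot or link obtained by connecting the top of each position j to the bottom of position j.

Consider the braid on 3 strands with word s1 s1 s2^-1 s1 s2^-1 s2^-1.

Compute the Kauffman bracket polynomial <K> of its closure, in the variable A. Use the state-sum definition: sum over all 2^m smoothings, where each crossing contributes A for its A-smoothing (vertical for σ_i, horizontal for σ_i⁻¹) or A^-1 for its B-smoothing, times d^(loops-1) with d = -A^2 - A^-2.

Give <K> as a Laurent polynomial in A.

-A^12 + 2*A^8 - 2*A^4 + 3 - 2*A^-4 + 2*A^-8 - A^-12

Derivation:
Braid: s1 s1 s2^-1 s1 s2^-1 s2^-1 on 3 strands, 6 crossings.
Writhe w = (#positive) - (#negative) = 3 - 3 = 0.
Enumerate smoothing states for the bracket polynomial. There are 2^6 = 64 states.
For each crossing: s=0 is the vertical smoothing, s=1 horizontal. Crossing k contributes A^(sign_k * (1 - 2*s_k)); loop factor d = -A^2 - A^-2.
Tabulate the states by total A-exponent and number of loops L (A-exp: L × count):
  A^6: L=4 ×1
  A^4: L=3 ×6
  A^2: L=2 ×14, L=4 ×1
  A^0: L=1 ×13, L=3 ×7
  A^-2: L=2 ×14, L=4 ×1
  A^-4: L=3 ×6
  A^-6: L=4 ×1
Each group contributes A^e * Σ count * d^(L-1):
Powers of d = -A^2 - A^-2: d^2 = A^4 + 2 + A^-4; d^3 = -A^6 - 3*A^2 - 3*A^-2 - A^-6.
  A^6 * (d^3) = -A^12 - 3*A^8 - 3*A^4 - 1
  A^4 * (6*d^2) = 6*A^8 + 12*A^4 + 6
  A^2 * (14*d + d^3) = -A^8 - 17*A^4 - 17 - A^-4
  A^0 * (13 + 7*d^2) = 7*A^4 + 27 + 7*A^-4
  A^-2 * (14*d + d^3) = -A^4 - 17 - 17*A^-4 - A^-8
  A^-4 * (6*d^2) = 6 + 12*A^-4 + 6*A^-8
  A^-6 * (d^3) = -1 - 3*A^-4 - 3*A^-8 - A^-12
Summing the groups: <K> = -A^12 + 2*A^8 - 2*A^4 + 3 - 2*A^-4 + 2*A^-8 - A^-12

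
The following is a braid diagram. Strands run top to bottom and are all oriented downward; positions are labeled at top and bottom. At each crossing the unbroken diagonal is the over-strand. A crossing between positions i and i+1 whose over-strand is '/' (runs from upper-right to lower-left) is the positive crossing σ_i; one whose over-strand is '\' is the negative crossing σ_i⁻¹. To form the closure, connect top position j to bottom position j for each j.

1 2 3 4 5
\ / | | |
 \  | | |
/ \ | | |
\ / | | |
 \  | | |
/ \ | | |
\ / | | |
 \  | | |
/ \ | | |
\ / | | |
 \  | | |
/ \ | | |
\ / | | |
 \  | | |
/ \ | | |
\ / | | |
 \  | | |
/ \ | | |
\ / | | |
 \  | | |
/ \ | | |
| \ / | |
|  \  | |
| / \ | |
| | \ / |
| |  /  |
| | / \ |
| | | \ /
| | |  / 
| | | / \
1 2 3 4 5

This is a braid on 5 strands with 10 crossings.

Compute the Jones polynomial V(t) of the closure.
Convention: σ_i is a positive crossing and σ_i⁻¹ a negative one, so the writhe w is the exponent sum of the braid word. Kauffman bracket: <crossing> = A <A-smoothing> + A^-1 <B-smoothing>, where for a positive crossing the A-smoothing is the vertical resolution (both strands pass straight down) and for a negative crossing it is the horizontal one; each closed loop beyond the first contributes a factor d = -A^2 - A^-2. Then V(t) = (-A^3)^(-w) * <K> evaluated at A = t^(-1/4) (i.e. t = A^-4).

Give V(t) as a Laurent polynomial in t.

Reading the diagram top to bottom ('/'-over between positions i,i+1 = s_i, '\'-over = s_i^-1): braid word = s1^-1 s1^-1 s1^-1 s1^-1 s1^-1 s1^-1 s1^-1 s2^-1 s3 s4.
The presented braid s1^-1 s1^-1 s1^-1 s1^-1 s1^-1 s1^-1 s1^-1 s2^-1 s3 s4 on 5 strands reduces by inverse Markov moves (closure unchanged at each step):
  Destabilize: the word has the form β·s4 where s4 occurs only as the final letter (β ∈ B_4); drop it and the last strand → 4 strands.
  Destabilize: the word has the form β·s3 where s3 occurs only as the final letter (β ∈ B_3); drop it and the last strand → 3 strands.
  Destabilize: the word has the form β·s2^-1 where s2^-1 occurs only as the final letter (β ∈ B_2); drop it and the last strand → 2 strands.
Reduced to β = s1^-1 s1^-1 s1^-1 s1^-1 s1^-1 s1^-1 s1^-1 on 2 strands, 7 crossings.
Compute on β:
Braid: s1^-1 s1^-1 s1^-1 s1^-1 s1^-1 s1^-1 s1^-1 on 2 strands, 7 crossings.
Writhe w = (#positive) - (#negative) = 0 - 7 = -7.
Enumerate smoothing states for the bracket polynomial. There are 2^7 = 128 states.
Smooth each crossing (0=||, 1=⌣⌢); contribution A^(Σ sign_k(1-2s_k)) * d^(L-1).
Tabulate the states by total A-exponent and number of loops L (A-exp: L × count):
  A^7: L=7 ×1
  A^5: L=6 ×7
  A^3: L=5 ×21
  A^1: L=4 ×35
  A^-1: L=3 ×35
  A^-3: L=2 ×21
  A^-5: L=1 ×7
  A^-7: L=2 ×1
Each group contributes A^e * Σ count * d^(L-1):
Powers of d = -A^2 - A^-2: d^2 = A^4 + 2 + A^-4; d^3 = -A^6 - 3*A^2 - 3*A^-2 - A^-6; d^4 = A^8 + 4*A^4 + 6 + 4*A^-4 + A^-8; d^5 = -A^10 - 5*A^6 - 10*A^2 - 10*A^-2 - 5*A^-6 - A^-10; d^6 = A^12 + 6*A^8 + 15*A^4 + 20 + 15*A^-4 + 6*A^-8 + A^-12.
  A^7 * (d^6) = A^19 + 6*A^15 + 15*A^11 + 20*A^7 + 15*A^3 + 6*A^-1 + A^-5
  A^5 * (7*d^5) = -7*A^15 - 35*A^11 - 70*A^7 - 70*A^3 - 35*A^-1 - 7*A^-5
  A^3 * (21*d^4) = 21*A^11 + 84*A^7 + 126*A^3 + 84*A^-1 + 21*A^-5
  A^1 * (35*d^3) = -35*A^7 - 105*A^3 - 105*A^-1 - 35*A^-5
  A^-1 * (35*d^2) = 35*A^3 + 70*A^-1 + 35*A^-5
  A^-3 * (21*d) = -21*A^-1 - 21*A^-5
  A^-5 * (7) = 7*A^-5
  A^-7 * (d) = -A^-5 - A^-9
Summing the groups: <K> = A^19 - A^15 + A^11 - A^7 + A^3 - A^-1 - A^-9
Normalise by the writhe: (-A^3)^(-w) = (-A^3)^(7) = -A^21, so f(A) = -A^21 * <K> = -A^40 + A^36 - A^32 + A^28 - A^24 + A^20 + A^12.
Substitute A = t^(-1/4), i.e. A^e → t^(-e/4): V(t) = t^-3 + t^-5 - t^-6 + t^-7 - t^-8 + t^-9 - t^-10

Answer: t^-3 + t^-5 - t^-6 + t^-7 - t^-8 + t^-9 - t^-10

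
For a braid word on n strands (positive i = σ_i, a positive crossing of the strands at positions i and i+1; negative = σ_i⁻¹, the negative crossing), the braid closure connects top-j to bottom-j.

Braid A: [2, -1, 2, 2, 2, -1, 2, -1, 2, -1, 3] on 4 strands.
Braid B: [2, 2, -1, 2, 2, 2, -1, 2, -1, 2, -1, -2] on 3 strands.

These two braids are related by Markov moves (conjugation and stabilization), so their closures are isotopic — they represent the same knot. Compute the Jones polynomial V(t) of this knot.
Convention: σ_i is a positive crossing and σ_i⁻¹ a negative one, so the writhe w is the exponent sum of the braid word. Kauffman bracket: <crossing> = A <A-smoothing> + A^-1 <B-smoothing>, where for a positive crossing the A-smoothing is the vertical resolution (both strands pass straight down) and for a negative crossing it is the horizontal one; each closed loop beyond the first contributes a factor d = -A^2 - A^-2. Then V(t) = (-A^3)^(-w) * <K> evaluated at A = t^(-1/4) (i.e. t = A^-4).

t^7 - 4*t^6 + 7*t^5 - 11*t^4 + 14*t^3 - 14*t^2 + 14*t - 10 + 7*t^-1 - 4*t^-2 + t^-3

Derivation:
Markov-equivalent braids have isotopic closures, hence identical knot invariants. Strip the Markov moves from each word to reach a common short braid β, then compute V(t) once on β.
Braid A: s2 s1^-1 s2 s2 s2 s1^-1 s2 s1^-1 s2 s1^-1 s3 on 4 strands reduces by inverse Markov moves (closure unchanged at each step):
  Destabilize: the word has the form β·s3 where s3 occurs only as the final letter (β ∈ B_3); drop it and the last strand → 3 strands.
Reduced to β = s2 s1^-1 s2 s2 s2 s1^-1 s2 s1^-1 s2 s1^-1 on 3 strands, 10 crossings.
Braid B: s2 s2 s1^-1 s2 s2 s2 s1^-1 s2 s1^-1 s2 s1^-1 s2^-1 on 3 strands reduces by inverse Markov moves (closure unchanged at each step):
  Deconjugate: the word is γ·β·γ⁻¹ with γ = s2 (prefix) and γ⁻¹ = s2^-1 (suffix); strip both.
Reduced to β = s2 s1^-1 s2 s2 s2 s1^-1 s2 s1^-1 s2 s1^-1 on 3 strands, 10 crossings.
Both give the same β = s2 s1^-1 s2 s2 s2 s1^-1 s2 s1^-1 s2 s1^-1 on 3 strands, so one state sum suffices:
Braid: s2 s1^-1 s2 s2 s2 s1^-1 s2 s1^-1 s2 s1^-1 on 3 strands, 10 crossings.
Writhe w = (#positive) - (#negative) = 6 - 4 = 2.
Computing the Kauffman bracket via state sum. There are 2^10 = 1024 states.
Each crossing splits two ways (0=vertical, 1=horizontal). The state's weight is A^(#A-smoothings - #B-smoothings) * d^(loops - 1).
Tabulate the states by total A-exponent and number of loops L (A-exp: L × count):
  A^10: L=5 ×1
  A^8: L=4 ×10
  A^6: L=3 ×42, L=5 ×3
  A^4: L=2 ×90, L=4 ×29, L=6 ×1
  A^2: L=1 ×87, L=3 ×110, L=5 ×13
  A^0: L=2 ×179, L=4 ×71, L=6 ×2
  A^-2: L=3 ×187, L=5 ×23
  A^-4: L=4 ×117, L=6 ×3
  A^-6: L=5 ×45
  A^-8: L=6 ×10
  A^-10: L=7 ×1
Each group contributes A^e * Σ count * d^(L-1):
Powers of d = -A^2 - A^-2: d^2 = A^4 + 2 + A^-4; d^3 = -A^6 - 3*A^2 - 3*A^-2 - A^-6; d^4 = A^8 + 4*A^4 + 6 + 4*A^-4 + A^-8; d^5 = -A^10 - 5*A^6 - 10*A^2 - 10*A^-2 - 5*A^-6 - A^-10; d^6 = A^12 + 6*A^8 + 15*A^4 + 20 + 15*A^-4 + 6*A^-8 + A^-12.
  A^10 * (d^4) = A^18 + 4*A^14 + 6*A^10 + 4*A^6 + A^2
  A^8 * (10*d^3) = -10*A^14 - 30*A^10 - 30*A^6 - 10*A^2
  A^6 * (42*d^2 + 3*d^4) = 3*A^14 + 54*A^10 + 102*A^6 + 54*A^2 + 3*A^-2
  A^4 * (90*d + 29*d^3 + d^5) = -A^14 - 34*A^10 - 187*A^6 - 187*A^2 - 34*A^-2 - A^-6
  A^2 * (87 + 110*d^2 + 13*d^4) = 13*A^10 + 162*A^6 + 385*A^2 + 162*A^-2 + 13*A^-6
  A^0 * (179*d + 71*d^3 + 2*d^5) = -2*A^10 - 81*A^6 - 412*A^2 - 412*A^-2 - 81*A^-6 - 2*A^-10
  A^-2 * (187*d^2 + 23*d^4) = 23*A^6 + 279*A^2 + 512*A^-2 + 279*A^-6 + 23*A^-10
  A^-4 * (117*d^3 + 3*d^5) = -3*A^6 - 132*A^2 - 381*A^-2 - 381*A^-6 - 132*A^-10 - 3*A^-14
  A^-6 * (45*d^4) = 45*A^2 + 180*A^-2 + 270*A^-6 + 180*A^-10 + 45*A^-14
  A^-8 * (10*d^5) = -10*A^2 - 50*A^-2 - 100*A^-6 - 100*A^-10 - 50*A^-14 - 10*A^-18
  A^-10 * (d^6) = A^2 + 6*A^-2 + 15*A^-6 + 20*A^-10 + 15*A^-14 + 6*A^-18 + A^-22
Summing the groups: <K> = A^18 - 4*A^14 + 7*A^10 - 10*A^6 + 14*A^2 - 14*A^-2 + 14*A^-6 - 11*A^-10 + 7*A^-14 - 4*A^-18 + A^-22
Normalise by the writhe: (-A^3)^(-w) = (-A^3)^(-2) = A^-6, so f(A) = A^-6 * <K> = A^12 - 4*A^8 + 7*A^4 - 10 + 14*A^-4 - 14*A^-8 + 14*A^-12 - 11*A^-16 + 7*A^-20 - 4*A^-24 + A^-28.
Substitute A = t^(-1/4), i.e. A^e → t^(-e/4): V(t) = t^7 - 4*t^6 + 7*t^5 - 11*t^4 + 14*t^3 - 14*t^2 + 14*t - 10 + 7*t^-1 - 4*t^-2 + t^-3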